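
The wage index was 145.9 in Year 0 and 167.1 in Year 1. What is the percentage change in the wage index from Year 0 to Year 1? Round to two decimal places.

Change = (167.1 − 145.9) / 145.9 × 100
       = 21.2 / 145.9 × 100 = 14.5305%

14.53%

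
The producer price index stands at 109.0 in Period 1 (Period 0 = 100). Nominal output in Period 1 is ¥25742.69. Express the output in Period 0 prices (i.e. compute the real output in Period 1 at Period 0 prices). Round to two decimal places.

Real = Nominal ÷ (Index/100) = 25742.69 ÷ (109.0/100)
     = 25742.69 ÷ 1.090 = 23617.1468

23617.15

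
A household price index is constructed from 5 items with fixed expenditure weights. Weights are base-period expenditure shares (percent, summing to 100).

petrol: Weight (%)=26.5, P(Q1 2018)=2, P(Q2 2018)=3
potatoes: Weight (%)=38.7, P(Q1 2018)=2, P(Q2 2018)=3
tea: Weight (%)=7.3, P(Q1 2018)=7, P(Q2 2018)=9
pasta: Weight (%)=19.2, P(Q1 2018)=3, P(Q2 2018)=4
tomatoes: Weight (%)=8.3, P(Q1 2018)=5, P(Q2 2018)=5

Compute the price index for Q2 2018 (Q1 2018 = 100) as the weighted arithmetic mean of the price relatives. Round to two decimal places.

petrol: 26.5 × (3/2) = 26.5 × 1.500000 = 39.7500
potatoes: 38.7 × (3/2) = 38.7 × 1.500000 = 58.0500
tea: 7.3 × (9/7) = 7.3 × 1.285714 = 9.3857
pasta: 19.2 × (4/3) = 19.2 × 1.333333 = 25.6000
tomatoes: 8.3 × (5/5) = 8.3 × 1.000000 = 8.3000
Index = Σ wᵢ·(p₁ᵢ/p₀ᵢ) = 39.7500 + 58.0500 + 9.3857 + 25.6000 + 8.3000 = 141.0857

141.09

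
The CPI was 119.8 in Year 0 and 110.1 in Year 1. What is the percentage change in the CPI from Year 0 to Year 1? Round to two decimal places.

Change = (110.1 − 119.8) / 119.8 × 100
       = -9.7 / 119.8 × 100 = -8.0968%

-8.10%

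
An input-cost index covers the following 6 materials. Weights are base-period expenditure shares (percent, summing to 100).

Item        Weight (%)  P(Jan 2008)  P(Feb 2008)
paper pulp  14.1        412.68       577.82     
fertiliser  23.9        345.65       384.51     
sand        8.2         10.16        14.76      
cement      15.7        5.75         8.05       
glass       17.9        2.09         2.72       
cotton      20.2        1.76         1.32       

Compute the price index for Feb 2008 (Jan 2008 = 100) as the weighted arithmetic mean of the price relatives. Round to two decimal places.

118.67

paper pulp: 14.1 × (577.82/412.68) = 14.1 × 1.400165 = 19.7423
fertiliser: 23.9 × (384.51/345.65) = 23.9 × 1.112426 = 26.5870
sand: 8.2 × (14.76/10.16) = 8.2 × 1.452756 = 11.9126
cement: 15.7 × (8.05/5.75) = 15.7 × 1.400000 = 21.9800
glass: 17.9 × (2.72/2.09) = 17.9 × 1.301435 = 23.2957
cotton: 20.2 × (1.32/1.76) = 20.2 × 0.750000 = 15.1500
Index = Σ wᵢ·(p₁ᵢ/p₀ᵢ) = 19.7423 + 26.5870 + 11.9126 + 21.9800 + 23.2957 + 15.1500 = 118.6676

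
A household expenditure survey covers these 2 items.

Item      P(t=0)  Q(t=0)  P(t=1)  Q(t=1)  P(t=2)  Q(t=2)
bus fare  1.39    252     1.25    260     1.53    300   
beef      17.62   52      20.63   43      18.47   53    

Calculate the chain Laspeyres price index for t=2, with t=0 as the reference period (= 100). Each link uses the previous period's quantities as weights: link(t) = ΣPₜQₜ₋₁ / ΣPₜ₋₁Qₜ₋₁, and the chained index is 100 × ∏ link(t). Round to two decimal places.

107.76

Link t=0→t=1:
ΣP(t=1)Q(t=0) = 1.25×252 + 20.63×52 = 315 + 1072.76 = 1387.76
ΣP(t=0)Q(t=0) = 1.39×252 + 17.62×52 = 350.28 + 916.24 = 1266.52
link = 1387.76/1266.52 = 1.095727
Link t=1→t=2:
ΣP(t=2)Q(t=1) = 1.53×260 + 18.47×43 = 397.8 + 794.21 = 1192.01
ΣP(t=1)Q(t=1) = 1.25×260 + 20.63×43 = 325 + 887.09 = 1212.09
link = 1192.01/1212.09 = 0.983434
Chained index = 100 × 1.095727 × 0.983434 = 107.7575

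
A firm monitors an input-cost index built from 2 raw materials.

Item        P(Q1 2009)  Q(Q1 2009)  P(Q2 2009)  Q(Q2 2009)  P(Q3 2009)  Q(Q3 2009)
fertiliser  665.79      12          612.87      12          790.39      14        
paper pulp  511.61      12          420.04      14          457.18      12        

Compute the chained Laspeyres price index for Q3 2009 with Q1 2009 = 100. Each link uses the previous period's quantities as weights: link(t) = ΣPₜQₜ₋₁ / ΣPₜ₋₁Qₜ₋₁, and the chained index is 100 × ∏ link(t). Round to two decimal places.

Link Q1 2009→Q2 2009:
ΣP(Q2 2009)Q(Q1 2009) = 612.87×12 + 420.04×12 = 7354.44 + 5040.48 = 12394.92
ΣP(Q1 2009)Q(Q1 2009) = 665.79×12 + 511.61×12 = 7989.48 + 6139.32 = 14128.8
link = 12394.92/14128.8 = 0.877280
Link Q2 2009→Q3 2009:
ΣP(Q3 2009)Q(Q2 2009) = 790.39×12 + 457.18×14 = 9484.68 + 6400.52 = 15885.2
ΣP(Q2 2009)Q(Q2 2009) = 612.87×12 + 420.04×14 = 7354.44 + 5880.56 = 13235
link = 15885.2/13235 = 1.200242
Chained index = 100 × 0.877280 × 1.200242 = 105.2949

105.29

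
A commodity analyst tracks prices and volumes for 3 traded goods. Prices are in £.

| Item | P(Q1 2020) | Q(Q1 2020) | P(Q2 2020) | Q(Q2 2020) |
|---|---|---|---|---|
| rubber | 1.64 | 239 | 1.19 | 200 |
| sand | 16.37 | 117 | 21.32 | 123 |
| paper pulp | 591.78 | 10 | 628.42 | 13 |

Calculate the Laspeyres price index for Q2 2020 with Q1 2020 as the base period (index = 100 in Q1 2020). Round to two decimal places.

Laspeyres price index uses base-period quantities as weights.
ΣP(Q2 2020)·Q(Q1 2020) = 1.19×239 + 21.32×117 + 628.42×10 = 284.41 + 2494.44 + 6284.2 = 9063.05
ΣP(Q1 2020)·Q(Q1 2020) = 1.64×239 + 16.37×117 + 591.78×10 = 391.96 + 1915.29 + 5917.8 = 8225.05
Index = 9063.05 / 8225.05 × 100 = 110.1884

110.19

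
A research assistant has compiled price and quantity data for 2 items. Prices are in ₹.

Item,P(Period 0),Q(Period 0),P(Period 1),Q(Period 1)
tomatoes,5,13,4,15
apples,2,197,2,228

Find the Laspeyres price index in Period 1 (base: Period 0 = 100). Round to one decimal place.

97.2

Laspeyres price index uses base-period quantities as weights.
ΣP(Period 1)·Q(Period 0) = 4×13 + 2×197 = 52 + 394 = 446
ΣP(Period 0)·Q(Period 0) = 5×13 + 2×197 = 65 + 394 = 459
Index = 446 / 459 × 100 = 97.1678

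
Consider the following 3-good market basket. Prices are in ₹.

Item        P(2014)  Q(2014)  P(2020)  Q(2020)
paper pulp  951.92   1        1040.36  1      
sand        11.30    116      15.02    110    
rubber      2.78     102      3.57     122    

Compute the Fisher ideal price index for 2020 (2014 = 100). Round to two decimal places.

123.51

Laspeyres component (base-period weights):
ΣP(2020)Q(2014) = 1040.36×1 + 15.02×116 + 3.57×102 = 1040.36 + 1742.32 + 364.14 = 3146.82
ΣP(2014)Q(2014) = 951.92×1 + 11.30×116 + 2.78×102 = 951.92 + 1310.8 + 283.56 = 2546.28
L = 3146.82 / 2546.28 × 100 = 123.5850
Paasche component (current-period weights):
ΣP(2020)Q(2020) = 1040.36×1 + 15.02×110 + 3.57×122 = 1040.36 + 1652.2 + 435.54 = 3128.1
ΣP(2014)Q(2020) = 951.92×1 + 11.30×110 + 2.78×122 = 951.92 + 1243 + 339.16 = 2534.08
P = 3128.1 / 2534.08 × 100 = 123.4412
Fisher = √(L × P) = √(123.5850 × 123.4412) = 123.5131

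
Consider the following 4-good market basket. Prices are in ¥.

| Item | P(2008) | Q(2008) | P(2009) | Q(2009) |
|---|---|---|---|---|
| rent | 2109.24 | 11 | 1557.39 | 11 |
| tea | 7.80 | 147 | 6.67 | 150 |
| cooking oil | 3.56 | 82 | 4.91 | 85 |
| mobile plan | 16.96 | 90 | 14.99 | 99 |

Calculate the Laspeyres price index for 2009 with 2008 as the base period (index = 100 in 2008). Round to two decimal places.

Laspeyres price index uses base-period quantities as weights.
ΣP(2009)·Q(2008) = 1557.39×11 + 6.67×147 + 4.91×82 + 14.99×90 = 17131.29 + 980.49 + 402.62 + 1349.1 = 19863.5
ΣP(2008)·Q(2008) = 2109.24×11 + 7.80×147 + 3.56×82 + 16.96×90 = 23201.64 + 1146.6 + 291.92 + 1526.4 = 26166.56
Index = 19863.5 / 26166.56 × 100 = 75.9118

75.91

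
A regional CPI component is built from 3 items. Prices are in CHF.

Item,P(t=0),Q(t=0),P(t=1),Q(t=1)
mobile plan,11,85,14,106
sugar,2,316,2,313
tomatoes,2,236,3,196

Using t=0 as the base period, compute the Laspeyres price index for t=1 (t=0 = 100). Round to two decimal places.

124.08

Laspeyres price index uses base-period quantities as weights.
ΣP(t=1)·Q(t=0) = 14×85 + 2×316 + 3×236 = 1190 + 632 + 708 = 2530
ΣP(t=0)·Q(t=0) = 11×85 + 2×316 + 2×236 = 935 + 632 + 472 = 2039
Index = 2530 / 2039 × 100 = 124.0804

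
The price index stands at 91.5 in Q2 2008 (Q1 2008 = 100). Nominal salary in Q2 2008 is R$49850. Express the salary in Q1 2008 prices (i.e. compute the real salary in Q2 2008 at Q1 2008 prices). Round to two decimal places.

Real = Nominal ÷ (Index/100) = 49850 ÷ (91.5/100)
     = 49850 ÷ 0.915 = 54480.8743

54480.87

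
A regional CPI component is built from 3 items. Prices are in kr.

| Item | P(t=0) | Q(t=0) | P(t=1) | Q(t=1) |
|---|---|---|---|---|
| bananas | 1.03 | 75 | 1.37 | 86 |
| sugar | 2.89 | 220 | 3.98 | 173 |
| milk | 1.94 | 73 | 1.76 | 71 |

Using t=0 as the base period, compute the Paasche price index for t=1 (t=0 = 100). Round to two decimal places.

128.23

Paasche price index uses current-period quantities as weights.
ΣP(t=1)·Q(t=1) = 1.37×86 + 3.98×173 + 1.76×71 = 117.82 + 688.54 + 124.96 = 931.32
ΣP(t=0)·Q(t=1) = 1.03×86 + 2.89×173 + 1.94×71 = 88.58 + 499.97 + 137.74 = 726.29
Index = 931.32 / 726.29 × 100 = 128.2298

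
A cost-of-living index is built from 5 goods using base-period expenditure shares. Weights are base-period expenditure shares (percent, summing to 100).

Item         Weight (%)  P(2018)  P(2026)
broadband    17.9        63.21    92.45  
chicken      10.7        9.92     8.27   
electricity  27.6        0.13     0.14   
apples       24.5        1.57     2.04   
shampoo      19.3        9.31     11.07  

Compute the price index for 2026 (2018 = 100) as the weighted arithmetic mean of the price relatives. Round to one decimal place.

broadband: 17.9 × (92.45/63.21) = 17.9 × 1.462585 = 26.1803
chicken: 10.7 × (8.27/9.92) = 10.7 × 0.833669 = 8.9203
electricity: 27.6 × (0.14/0.13) = 27.6 × 1.076923 = 29.7231
apples: 24.5 × (2.04/1.57) = 24.5 × 1.299363 = 31.8344
shampoo: 19.3 × (11.07/9.31) = 19.3 × 1.189044 = 22.9485
Index = Σ wᵢ·(p₁ᵢ/p₀ᵢ) = 26.1803 + 8.9203 + 29.7231 + 31.8344 + 22.9485 = 119.6066

119.6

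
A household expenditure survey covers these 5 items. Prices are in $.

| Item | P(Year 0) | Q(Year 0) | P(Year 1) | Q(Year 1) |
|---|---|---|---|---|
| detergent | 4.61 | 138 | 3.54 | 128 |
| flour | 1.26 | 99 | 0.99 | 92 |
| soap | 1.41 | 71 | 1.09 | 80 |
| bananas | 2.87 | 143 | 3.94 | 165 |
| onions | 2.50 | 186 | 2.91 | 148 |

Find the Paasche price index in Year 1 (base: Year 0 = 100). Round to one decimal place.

Paasche price index uses current-period quantities as weights.
ΣP(Year 1)·Q(Year 1) = 3.54×128 + 0.99×92 + 1.09×80 + 3.94×165 + 2.91×148 = 453.12 + 91.08 + 87.2 + 650.1 + 430.68 = 1712.18
ΣP(Year 0)·Q(Year 1) = 4.61×128 + 1.26×92 + 1.41×80 + 2.87×165 + 2.50×148 = 590.08 + 115.92 + 112.8 + 473.55 + 370 = 1662.35
Index = 1712.18 / 1662.35 × 100 = 102.9976

103.0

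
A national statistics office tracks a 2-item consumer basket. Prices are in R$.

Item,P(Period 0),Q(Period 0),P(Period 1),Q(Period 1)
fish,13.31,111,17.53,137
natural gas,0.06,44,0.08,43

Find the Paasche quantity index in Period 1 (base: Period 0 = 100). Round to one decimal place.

Paasche quantity index uses current-period prices as weights.
ΣP(Period 1)·Q(Period 1) = 17.53×137 + 0.08×43 = 2401.61 + 3.44 = 2405.05
ΣP(Period 1)·Q(Period 0) = 17.53×111 + 0.08×44 = 1945.83 + 3.52 = 1949.35
Index = 2405.05 / 1949.35 × 100 = 123.3770

123.4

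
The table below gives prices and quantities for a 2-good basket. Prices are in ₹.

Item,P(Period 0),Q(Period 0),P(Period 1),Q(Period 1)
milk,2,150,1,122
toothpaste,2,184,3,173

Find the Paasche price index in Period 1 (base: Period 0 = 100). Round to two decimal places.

108.64

Paasche price index uses current-period quantities as weights.
ΣP(Period 1)·Q(Period 1) = 1×122 + 3×173 = 122 + 519 = 641
ΣP(Period 0)·Q(Period 1) = 2×122 + 2×173 = 244 + 346 = 590
Index = 641 / 590 × 100 = 108.6441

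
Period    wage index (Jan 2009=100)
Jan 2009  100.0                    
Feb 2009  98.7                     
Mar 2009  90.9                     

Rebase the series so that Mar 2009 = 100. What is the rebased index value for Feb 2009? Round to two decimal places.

108.58

Rebased(Feb 2009) = 98.7 / 90.9 × 100 = 108.5809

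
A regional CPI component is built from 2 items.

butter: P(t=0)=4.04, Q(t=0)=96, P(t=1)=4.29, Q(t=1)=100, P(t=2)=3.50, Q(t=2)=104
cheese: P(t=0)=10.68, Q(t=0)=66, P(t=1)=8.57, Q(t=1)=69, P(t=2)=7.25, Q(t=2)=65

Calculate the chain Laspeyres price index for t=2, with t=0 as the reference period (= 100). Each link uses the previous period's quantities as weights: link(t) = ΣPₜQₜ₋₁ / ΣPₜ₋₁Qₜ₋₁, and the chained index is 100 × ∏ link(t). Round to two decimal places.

Link t=0→t=1:
ΣP(t=1)Q(t=0) = 4.29×96 + 8.57×66 = 411.84 + 565.62 = 977.46
ΣP(t=0)Q(t=0) = 4.04×96 + 10.68×66 = 387.84 + 704.88 = 1092.72
link = 977.46/1092.72 = 0.894520
Link t=1→t=2:
ΣP(t=2)Q(t=1) = 3.50×100 + 7.25×69 = 350 + 500.25 = 850.25
ΣP(t=1)Q(t=1) = 4.29×100 + 8.57×69 = 429 + 591.33 = 1020.33
link = 850.25/1020.33 = 0.833309
Chained index = 100 × 0.894520 × 0.833309 = 74.5411

74.54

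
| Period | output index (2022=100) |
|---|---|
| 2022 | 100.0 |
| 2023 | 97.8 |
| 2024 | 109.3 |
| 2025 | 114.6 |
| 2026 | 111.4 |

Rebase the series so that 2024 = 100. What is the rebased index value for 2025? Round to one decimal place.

Rebased(2025) = 114.6 / 109.3 × 100 = 104.8490

104.8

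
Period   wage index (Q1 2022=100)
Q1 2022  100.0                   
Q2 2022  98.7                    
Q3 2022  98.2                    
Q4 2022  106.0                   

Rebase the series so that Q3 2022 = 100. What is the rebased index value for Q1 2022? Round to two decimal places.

101.83

Rebased(Q1 2022) = 100.0 / 98.2 × 100 = 101.8330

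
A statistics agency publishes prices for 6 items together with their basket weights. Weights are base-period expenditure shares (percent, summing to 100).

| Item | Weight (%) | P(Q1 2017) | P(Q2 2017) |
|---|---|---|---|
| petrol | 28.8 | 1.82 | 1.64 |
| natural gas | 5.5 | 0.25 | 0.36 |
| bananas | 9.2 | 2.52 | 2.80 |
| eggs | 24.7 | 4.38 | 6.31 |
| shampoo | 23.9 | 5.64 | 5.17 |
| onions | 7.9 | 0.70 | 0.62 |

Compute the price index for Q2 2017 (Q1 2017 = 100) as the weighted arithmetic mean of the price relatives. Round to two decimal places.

petrol: 28.8 × (1.64/1.82) = 28.8 × 0.901099 = 25.9516
natural gas: 5.5 × (0.36/0.25) = 5.5 × 1.440000 = 7.9200
bananas: 9.2 × (2.80/2.52) = 9.2 × 1.111111 = 10.2222
eggs: 24.7 × (6.31/4.38) = 24.7 × 1.440639 = 35.5838
shampoo: 23.9 × (5.17/5.64) = 23.9 × 0.916667 = 21.9083
onions: 7.9 × (0.62/0.70) = 7.9 × 0.885714 = 6.9971
Index = Σ wᵢ·(p₁ᵢ/p₀ᵢ) = 25.9516 + 7.9200 + 10.2222 + 35.5838 + 21.9083 + 6.9971 = 108.5831

108.58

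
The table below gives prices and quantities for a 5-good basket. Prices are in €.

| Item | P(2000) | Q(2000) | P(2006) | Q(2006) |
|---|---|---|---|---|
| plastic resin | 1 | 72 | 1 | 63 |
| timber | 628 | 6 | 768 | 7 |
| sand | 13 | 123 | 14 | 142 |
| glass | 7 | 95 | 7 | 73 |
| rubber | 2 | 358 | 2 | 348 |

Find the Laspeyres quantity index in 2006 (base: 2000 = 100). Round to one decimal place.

Laspeyres quantity index uses base-period prices as weights.
ΣP(2000)·Q(2006) = 1×63 + 628×7 + 13×142 + 7×73 + 2×348 = 63 + 4396 + 1846 + 511 + 696 = 7512
ΣP(2000)·Q(2000) = 1×72 + 628×6 + 13×123 + 7×95 + 2×358 = 72 + 3768 + 1599 + 665 + 716 = 6820
Index = 7512 / 6820 × 100 = 110.1466

110.1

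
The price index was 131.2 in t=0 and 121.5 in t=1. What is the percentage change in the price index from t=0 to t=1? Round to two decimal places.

-7.39%

Change = (121.5 − 131.2) / 131.2 × 100
       = -9.7 / 131.2 × 100 = -7.3933%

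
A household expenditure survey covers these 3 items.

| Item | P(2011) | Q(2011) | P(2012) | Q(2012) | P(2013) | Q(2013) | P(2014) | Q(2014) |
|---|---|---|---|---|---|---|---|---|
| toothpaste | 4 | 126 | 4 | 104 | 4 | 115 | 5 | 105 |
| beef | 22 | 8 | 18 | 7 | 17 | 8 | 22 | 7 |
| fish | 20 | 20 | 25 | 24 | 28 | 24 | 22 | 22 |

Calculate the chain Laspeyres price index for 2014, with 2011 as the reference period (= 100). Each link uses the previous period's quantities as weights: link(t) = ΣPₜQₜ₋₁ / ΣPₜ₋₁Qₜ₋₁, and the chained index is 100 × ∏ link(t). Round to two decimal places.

Link 2011→2012:
ΣP(2012)Q(2011) = 4×126 + 18×8 + 25×20 = 504 + 144 + 500 = 1148
ΣP(2011)Q(2011) = 4×126 + 22×8 + 20×20 = 504 + 176 + 400 = 1080
link = 1148/1080 = 1.062963
Link 2012→2013:
ΣP(2013)Q(2012) = 4×104 + 17×7 + 28×24 = 416 + 119 + 672 = 1207
ΣP(2012)Q(2012) = 4×104 + 18×7 + 25×24 = 416 + 126 + 600 = 1142
link = 1207/1142 = 1.056918
Link 2013→2014:
ΣP(2014)Q(2013) = 5×115 + 22×8 + 22×24 = 575 + 176 + 528 = 1279
ΣP(2013)Q(2013) = 4×115 + 17×8 + 28×24 = 460 + 136 + 672 = 1268
link = 1279/1268 = 1.008675
Chained index = 100 × 1.062963 × 1.056918 × 1.008675 = 113.3210

113.32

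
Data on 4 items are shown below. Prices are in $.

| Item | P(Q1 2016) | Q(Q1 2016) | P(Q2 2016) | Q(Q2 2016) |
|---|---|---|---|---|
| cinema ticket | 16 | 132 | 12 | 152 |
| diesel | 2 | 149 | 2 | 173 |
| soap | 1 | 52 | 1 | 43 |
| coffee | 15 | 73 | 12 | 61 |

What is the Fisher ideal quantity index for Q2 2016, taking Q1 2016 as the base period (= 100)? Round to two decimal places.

104.92

Laspeyres component (base-period weights):
ΣP(Q1 2016)Q(Q2 2016) = 16×152 + 2×173 + 1×43 + 15×61 = 2432 + 346 + 43 + 915 = 3736
ΣP(Q1 2016)Q(Q1 2016) = 16×132 + 2×149 + 1×52 + 15×73 = 2112 + 298 + 52 + 1095 = 3557
L = 3736 / 3557 × 100 = 105.0323
Paasche component (current-period weights):
ΣP(Q2 2016)Q(Q2 2016) = 12×152 + 2×173 + 1×43 + 12×61 = 1824 + 346 + 43 + 732 = 2945
ΣP(Q2 2016)Q(Q1 2016) = 12×132 + 2×149 + 1×52 + 12×73 = 1584 + 298 + 52 + 876 = 2810
P = 2945 / 2810 × 100 = 104.8043
Fisher = √(L × P) = √(105.0323 × 104.8043) = 104.9182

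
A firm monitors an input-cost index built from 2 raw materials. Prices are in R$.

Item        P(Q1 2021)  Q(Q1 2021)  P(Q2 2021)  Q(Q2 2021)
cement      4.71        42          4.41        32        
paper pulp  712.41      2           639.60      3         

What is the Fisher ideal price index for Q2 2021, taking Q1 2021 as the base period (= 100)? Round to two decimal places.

Laspeyres component (base-period weights):
ΣP(Q2 2021)Q(Q1 2021) = 4.41×42 + 639.60×2 = 185.22 + 1279.2 = 1464.42
ΣP(Q1 2021)Q(Q1 2021) = 4.71×42 + 712.41×2 = 197.82 + 1424.82 = 1622.64
L = 1464.42 / 1622.64 × 100 = 90.2492
Paasche component (current-period weights):
ΣP(Q2 2021)Q(Q2 2021) = 4.41×32 + 639.60×3 = 141.12 + 1918.8 = 2059.92
ΣP(Q1 2021)Q(Q2 2021) = 4.71×32 + 712.41×3 = 150.72 + 2137.23 = 2287.95
P = 2059.92 / 2287.95 × 100 = 90.0334
Fisher = √(L × P) = √(90.2492 × 90.0334) = 90.1413

90.14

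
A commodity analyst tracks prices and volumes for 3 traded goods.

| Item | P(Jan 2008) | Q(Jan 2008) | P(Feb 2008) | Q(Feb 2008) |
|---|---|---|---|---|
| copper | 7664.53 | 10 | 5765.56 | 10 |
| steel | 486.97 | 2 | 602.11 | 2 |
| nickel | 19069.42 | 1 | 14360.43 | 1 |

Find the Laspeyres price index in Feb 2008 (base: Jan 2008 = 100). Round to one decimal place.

75.7

Laspeyres price index uses base-period quantities as weights.
ΣP(Feb 2008)·Q(Jan 2008) = 5765.56×10 + 602.11×2 + 14360.43×1 = 57655.6 + 1204.22 + 14360.43 = 73220.25
ΣP(Jan 2008)·Q(Jan 2008) = 7664.53×10 + 486.97×2 + 19069.42×1 = 76645.3 + 973.94 + 19069.42 = 96688.66
Index = 73220.25 / 96688.66 × 100 = 75.7279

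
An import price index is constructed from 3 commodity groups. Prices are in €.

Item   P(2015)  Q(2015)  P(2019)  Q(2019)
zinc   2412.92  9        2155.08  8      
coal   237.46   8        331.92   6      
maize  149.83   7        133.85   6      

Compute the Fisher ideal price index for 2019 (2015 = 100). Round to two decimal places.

Laspeyres component (base-period weights):
ΣP(2019)Q(2015) = 2155.08×9 + 331.92×8 + 133.85×7 = 19395.72 + 2655.36 + 936.95 = 22988.03
ΣP(2015)Q(2015) = 2412.92×9 + 237.46×8 + 149.83×7 = 21716.28 + 1899.68 + 1048.81 = 24664.77
L = 22988.03 / 24664.77 × 100 = 93.2019
Paasche component (current-period weights):
ΣP(2019)Q(2019) = 2155.08×8 + 331.92×6 + 133.85×6 = 17240.64 + 1991.52 + 803.1 = 20035.26
ΣP(2015)Q(2019) = 2412.92×8 + 237.46×6 + 149.83×6 = 19303.36 + 1424.76 + 898.98 = 21627.1
P = 20035.26 / 21627.1 × 100 = 92.6396
Fisher = √(L × P) = √(93.2019 × 92.6396) = 92.9203

92.92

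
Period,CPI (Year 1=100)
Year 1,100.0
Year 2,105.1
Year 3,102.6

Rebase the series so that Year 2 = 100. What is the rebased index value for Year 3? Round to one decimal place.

97.6

Rebased(Year 3) = 102.6 / 105.1 × 100 = 97.6213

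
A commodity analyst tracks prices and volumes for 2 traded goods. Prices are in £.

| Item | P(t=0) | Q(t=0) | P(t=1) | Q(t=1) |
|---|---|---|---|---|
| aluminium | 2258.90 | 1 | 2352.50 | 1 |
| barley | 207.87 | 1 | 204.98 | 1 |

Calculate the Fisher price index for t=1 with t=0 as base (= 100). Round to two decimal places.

103.68

Laspeyres component (base-period weights):
ΣP(t=1)Q(t=0) = 2352.50×1 + 204.98×1 = 2352.5 + 204.98 = 2557.48
ΣP(t=0)Q(t=0) = 2258.90×1 + 207.87×1 = 2258.9 + 207.87 = 2466.77
L = 2557.48 / 2466.77 × 100 = 103.6773
Paasche component (current-period weights):
ΣP(t=1)Q(t=1) = 2352.50×1 + 204.98×1 = 2352.5 + 204.98 = 2557.48
ΣP(t=0)Q(t=1) = 2258.90×1 + 207.87×1 = 2258.9 + 207.87 = 2466.77
P = 2557.48 / 2466.77 × 100 = 103.6773
Fisher = √(L × P) = √(103.6773 × 103.6773) = 103.6773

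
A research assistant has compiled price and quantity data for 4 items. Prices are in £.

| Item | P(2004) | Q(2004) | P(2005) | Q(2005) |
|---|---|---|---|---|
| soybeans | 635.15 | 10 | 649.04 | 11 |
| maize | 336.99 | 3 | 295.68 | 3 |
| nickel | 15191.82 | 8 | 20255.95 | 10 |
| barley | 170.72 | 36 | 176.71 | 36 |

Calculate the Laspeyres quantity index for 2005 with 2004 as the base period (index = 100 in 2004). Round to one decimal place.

123.0

Laspeyres quantity index uses base-period prices as weights.
ΣP(2004)·Q(2005) = 635.15×11 + 336.99×3 + 15191.82×10 + 170.72×36 = 6986.65 + 1010.97 + 151918.2 + 6145.92 = 166061.74
ΣP(2004)·Q(2004) = 635.15×10 + 336.99×3 + 15191.82×8 + 170.72×36 = 6351.5 + 1010.97 + 121534.56 + 6145.92 = 135042.95
Index = 166061.74 / 135042.95 × 100 = 122.9696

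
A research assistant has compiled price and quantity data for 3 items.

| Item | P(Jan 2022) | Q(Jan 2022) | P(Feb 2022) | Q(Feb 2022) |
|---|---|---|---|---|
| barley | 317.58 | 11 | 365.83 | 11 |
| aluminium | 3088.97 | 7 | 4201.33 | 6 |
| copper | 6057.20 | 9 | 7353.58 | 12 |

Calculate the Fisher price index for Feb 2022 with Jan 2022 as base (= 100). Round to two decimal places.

124.56

Laspeyres component (base-period weights):
ΣP(Feb 2022)Q(Jan 2022) = 365.83×11 + 4201.33×7 + 7353.58×9 = 4024.13 + 29409.31 + 66182.22 = 99615.66
ΣP(Jan 2022)Q(Jan 2022) = 317.58×11 + 3088.97×7 + 6057.20×9 = 3493.38 + 21622.79 + 54514.8 = 79630.97
L = 99615.66 / 79630.97 × 100 = 125.0966
Paasche component (current-period weights):
ΣP(Feb 2022)Q(Feb 2022) = 365.83×11 + 4201.33×6 + 7353.58×12 = 4024.13 + 25207.98 + 88242.96 = 117475.07
ΣP(Jan 2022)Q(Feb 2022) = 317.58×11 + 3088.97×6 + 6057.20×12 = 3493.38 + 18533.82 + 72686.4 = 94713.6
P = 117475.07 / 94713.6 × 100 = 124.0319
Fisher = √(L × P) = √(125.0966 × 124.0319) = 124.5631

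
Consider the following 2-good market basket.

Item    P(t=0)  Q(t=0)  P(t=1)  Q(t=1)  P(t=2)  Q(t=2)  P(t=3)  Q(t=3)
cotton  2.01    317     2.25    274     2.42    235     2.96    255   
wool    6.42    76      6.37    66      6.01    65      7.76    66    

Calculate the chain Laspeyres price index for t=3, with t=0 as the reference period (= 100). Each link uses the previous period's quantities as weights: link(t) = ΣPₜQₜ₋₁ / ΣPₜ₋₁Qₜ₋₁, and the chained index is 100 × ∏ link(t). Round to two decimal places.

136.05

Link t=0→t=1:
ΣP(t=1)Q(t=0) = 2.25×317 + 6.37×76 = 713.25 + 484.12 = 1197.37
ΣP(t=0)Q(t=0) = 2.01×317 + 6.42×76 = 637.17 + 487.92 = 1125.09
link = 1197.37/1125.09 = 1.064244
Link t=1→t=2:
ΣP(t=2)Q(t=1) = 2.42×274 + 6.01×66 = 663.08 + 396.66 = 1059.74
ΣP(t=1)Q(t=1) = 2.25×274 + 6.37×66 = 616.5 + 420.42 = 1036.92
link = 1059.74/1036.92 = 1.022007
Link t=2→t=3:
ΣP(t=3)Q(t=2) = 2.96×235 + 7.76×65 = 695.6 + 504.4 = 1200
ΣP(t=2)Q(t=2) = 2.42×235 + 6.01×65 = 568.7 + 390.65 = 959.35
link = 1200/959.35 = 1.250847
Chained index = 100 × 1.064244 × 1.022007 × 1.250847 = 136.0503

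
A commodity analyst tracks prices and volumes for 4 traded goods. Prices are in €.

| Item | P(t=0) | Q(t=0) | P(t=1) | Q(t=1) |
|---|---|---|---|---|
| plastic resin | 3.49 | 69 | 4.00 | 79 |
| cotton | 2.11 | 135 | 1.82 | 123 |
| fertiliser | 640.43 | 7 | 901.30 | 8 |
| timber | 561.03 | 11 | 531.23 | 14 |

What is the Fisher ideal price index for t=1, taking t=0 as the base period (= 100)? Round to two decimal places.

112.88

Laspeyres component (base-period weights):
ΣP(t=1)Q(t=0) = 4.00×69 + 1.82×135 + 901.30×7 + 531.23×11 = 276 + 245.7 + 6309.1 + 5843.53 = 12674.33
ΣP(t=0)Q(t=0) = 3.49×69 + 2.11×135 + 640.43×7 + 561.03×11 = 240.81 + 284.85 + 4483.01 + 6171.33 = 11180
L = 12674.33 / 11180 × 100 = 113.3661
Paasche component (current-period weights):
ΣP(t=1)Q(t=1) = 4.00×79 + 1.82×123 + 901.30×8 + 531.23×14 = 316 + 223.86 + 7210.4 + 7437.22 = 15187.48
ΣP(t=0)Q(t=1) = 3.49×79 + 2.11×123 + 640.43×8 + 561.03×14 = 275.71 + 259.53 + 5123.44 + 7854.42 = 13513.1
P = 15187.48 / 13513.1 × 100 = 112.3908
Fisher = √(L × P) = √(113.3661 × 112.3908) = 112.8774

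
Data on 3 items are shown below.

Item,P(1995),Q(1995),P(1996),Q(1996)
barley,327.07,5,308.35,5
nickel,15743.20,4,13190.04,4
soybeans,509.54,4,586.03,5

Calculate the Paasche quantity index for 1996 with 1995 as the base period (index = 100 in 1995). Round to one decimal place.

101.0

Paasche quantity index uses current-period prices as weights.
ΣP(1996)·Q(1996) = 308.35×5 + 13190.04×4 + 586.03×5 = 1541.75 + 52760.16 + 2930.15 = 57232.06
ΣP(1996)·Q(1995) = 308.35×5 + 13190.04×4 + 586.03×4 = 1541.75 + 52760.16 + 2344.12 = 56646.03
Index = 57232.06 / 56646.03 × 100 = 101.0345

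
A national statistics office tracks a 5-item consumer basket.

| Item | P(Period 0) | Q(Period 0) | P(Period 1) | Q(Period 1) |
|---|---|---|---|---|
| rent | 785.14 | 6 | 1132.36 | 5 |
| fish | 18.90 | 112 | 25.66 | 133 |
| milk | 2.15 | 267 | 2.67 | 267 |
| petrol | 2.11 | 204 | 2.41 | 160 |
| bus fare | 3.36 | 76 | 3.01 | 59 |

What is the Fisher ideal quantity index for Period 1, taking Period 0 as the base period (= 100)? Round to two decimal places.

93.29

Laspeyres component (base-period weights):
ΣP(Period 0)Q(Period 1) = 785.14×5 + 18.90×133 + 2.15×267 + 2.11×160 + 3.36×59 = 3925.7 + 2513.7 + 574.05 + 337.6 + 198.24 = 7549.29
ΣP(Period 0)Q(Period 0) = 785.14×6 + 18.90×112 + 2.15×267 + 2.11×204 + 3.36×76 = 4710.84 + 2116.8 + 574.05 + 430.44 + 255.36 = 8087.49
L = 7549.29 / 8087.49 × 100 = 93.3453
Paasche component (current-period weights):
ΣP(Period 1)Q(Period 1) = 1132.36×5 + 25.66×133 + 2.67×267 + 2.41×160 + 3.01×59 = 5661.8 + 3412.78 + 712.89 + 385.6 + 177.59 = 10350.66
ΣP(Period 1)Q(Period 0) = 1132.36×6 + 25.66×112 + 2.67×267 + 2.41×204 + 3.01×76 = 6794.16 + 2873.92 + 712.89 + 491.64 + 228.76 = 11101.37
P = 10350.66 / 11101.37 × 100 = 93.2377
Fisher = √(L × P) = √(93.3453 × 93.2377) = 93.2915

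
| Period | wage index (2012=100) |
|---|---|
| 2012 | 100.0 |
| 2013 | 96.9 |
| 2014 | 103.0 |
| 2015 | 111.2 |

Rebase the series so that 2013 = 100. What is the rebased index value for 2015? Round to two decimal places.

Rebased(2015) = 111.2 / 96.9 × 100 = 114.7575

114.76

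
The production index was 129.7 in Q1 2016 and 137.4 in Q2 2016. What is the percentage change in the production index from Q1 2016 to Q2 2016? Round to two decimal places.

Change = (137.4 − 129.7) / 129.7 × 100
       = 7.7 / 129.7 × 100 = 5.9368%

5.94%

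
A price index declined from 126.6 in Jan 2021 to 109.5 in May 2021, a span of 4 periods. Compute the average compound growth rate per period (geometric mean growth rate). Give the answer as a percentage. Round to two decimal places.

-3.56%

Growth factor = (109.5/126.6)^(1/4) = (0.864929)^(1/4) = 0.964373
Growth rate = 0.964373 − 1 = -0.035627 = -3.5627%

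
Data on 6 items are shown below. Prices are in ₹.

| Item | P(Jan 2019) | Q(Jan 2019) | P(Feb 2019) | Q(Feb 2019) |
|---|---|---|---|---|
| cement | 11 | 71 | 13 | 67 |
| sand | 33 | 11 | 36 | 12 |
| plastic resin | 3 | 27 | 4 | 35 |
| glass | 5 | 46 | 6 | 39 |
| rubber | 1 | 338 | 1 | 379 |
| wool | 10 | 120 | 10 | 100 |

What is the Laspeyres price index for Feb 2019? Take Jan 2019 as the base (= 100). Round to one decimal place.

108.3

Laspeyres price index uses base-period quantities as weights.
ΣP(Feb 2019)·Q(Jan 2019) = 13×71 + 36×11 + 4×27 + 6×46 + 1×338 + 10×120 = 923 + 396 + 108 + 276 + 338 + 1200 = 3241
ΣP(Jan 2019)·Q(Jan 2019) = 11×71 + 33×11 + 3×27 + 5×46 + 1×338 + 10×120 = 781 + 363 + 81 + 230 + 338 + 1200 = 2993
Index = 3241 / 2993 × 100 = 108.2860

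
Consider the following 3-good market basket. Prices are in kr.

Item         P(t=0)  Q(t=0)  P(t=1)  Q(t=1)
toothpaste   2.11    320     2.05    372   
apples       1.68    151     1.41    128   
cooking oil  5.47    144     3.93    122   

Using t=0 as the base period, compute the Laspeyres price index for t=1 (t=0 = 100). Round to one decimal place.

Laspeyres price index uses base-period quantities as weights.
ΣP(t=1)·Q(t=0) = 2.05×320 + 1.41×151 + 3.93×144 = 656 + 212.91 + 565.92 = 1434.83
ΣP(t=0)·Q(t=0) = 2.11×320 + 1.68×151 + 5.47×144 = 675.2 + 253.68 + 787.68 = 1716.56
Index = 1434.83 / 1716.56 × 100 = 83.5875

83.6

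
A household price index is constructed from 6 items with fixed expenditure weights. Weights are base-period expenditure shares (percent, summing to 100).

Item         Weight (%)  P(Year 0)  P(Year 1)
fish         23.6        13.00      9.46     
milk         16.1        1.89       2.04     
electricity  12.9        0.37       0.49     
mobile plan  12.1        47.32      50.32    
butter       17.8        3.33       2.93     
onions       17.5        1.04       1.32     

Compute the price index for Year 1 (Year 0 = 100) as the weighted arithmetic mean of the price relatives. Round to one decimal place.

fish: 23.6 × (9.46/13.00) = 23.6 × 0.727692 = 17.1735
milk: 16.1 × (2.04/1.89) = 16.1 × 1.079365 = 17.3778
electricity: 12.9 × (0.49/0.37) = 12.9 × 1.324324 = 17.0838
mobile plan: 12.1 × (50.32/47.32) = 12.1 × 1.063398 = 12.8671
butter: 17.8 × (2.93/3.33) = 17.8 × 0.879880 = 15.6619
onions: 17.5 × (1.32/1.04) = 17.5 × 1.269231 = 22.2115
Index = Σ wᵢ·(p₁ᵢ/p₀ᵢ) = 17.1735 + 17.3778 + 17.0838 + 12.8671 + 15.6619 + 22.2115 = 102.3756

102.4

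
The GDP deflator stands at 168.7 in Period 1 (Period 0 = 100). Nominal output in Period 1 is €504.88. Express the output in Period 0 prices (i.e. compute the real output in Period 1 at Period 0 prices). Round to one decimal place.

299.3

Real = Nominal ÷ (Index/100) = 504.88 ÷ (168.7/100)
     = 504.88 ÷ 1.687 = 299.2768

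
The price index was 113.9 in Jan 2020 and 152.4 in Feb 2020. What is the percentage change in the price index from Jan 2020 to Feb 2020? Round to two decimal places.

33.80%

Change = (152.4 − 113.9) / 113.9 × 100
       = 38.5 / 113.9 × 100 = 33.8016%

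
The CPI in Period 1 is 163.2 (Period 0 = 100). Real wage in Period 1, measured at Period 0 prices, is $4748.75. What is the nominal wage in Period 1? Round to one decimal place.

Nominal = Real × (Index/100) = 4748.75 × (163.2/100)
        = 4748.75 × 1.632 = 7749.9600

7750.0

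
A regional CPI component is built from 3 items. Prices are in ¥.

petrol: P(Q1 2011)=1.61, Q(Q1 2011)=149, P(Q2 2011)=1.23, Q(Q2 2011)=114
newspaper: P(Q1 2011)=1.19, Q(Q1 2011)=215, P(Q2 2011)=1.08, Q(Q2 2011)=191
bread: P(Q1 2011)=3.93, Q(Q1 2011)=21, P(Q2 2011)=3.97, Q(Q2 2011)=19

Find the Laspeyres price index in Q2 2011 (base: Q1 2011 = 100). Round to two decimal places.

86.26

Laspeyres price index uses base-period quantities as weights.
ΣP(Q2 2011)·Q(Q1 2011) = 1.23×149 + 1.08×215 + 3.97×21 = 183.27 + 232.2 + 83.37 = 498.84
ΣP(Q1 2011)·Q(Q1 2011) = 1.61×149 + 1.19×215 + 3.93×21 = 239.89 + 255.85 + 82.53 = 578.27
Index = 498.84 / 578.27 × 100 = 86.2642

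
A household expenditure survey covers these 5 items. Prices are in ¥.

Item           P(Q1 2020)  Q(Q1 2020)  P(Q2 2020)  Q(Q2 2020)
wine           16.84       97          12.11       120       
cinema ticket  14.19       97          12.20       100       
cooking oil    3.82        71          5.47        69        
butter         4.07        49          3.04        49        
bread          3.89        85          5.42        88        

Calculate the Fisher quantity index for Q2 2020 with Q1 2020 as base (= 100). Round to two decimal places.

110.46

Laspeyres component (base-period weights):
ΣP(Q1 2020)Q(Q2 2020) = 16.84×120 + 14.19×100 + 3.82×69 + 4.07×49 + 3.89×88 = 2020.8 + 1419 + 263.58 + 199.43 + 342.32 = 4245.13
ΣP(Q1 2020)Q(Q1 2020) = 16.84×97 + 14.19×97 + 3.82×71 + 4.07×49 + 3.89×85 = 1633.48 + 1376.43 + 271.22 + 199.43 + 330.65 = 3811.21
L = 4245.13 / 3811.21 × 100 = 111.3854
Paasche component (current-period weights):
ΣP(Q2 2020)Q(Q2 2020) = 12.11×120 + 12.20×100 + 5.47×69 + 3.04×49 + 5.42×88 = 1453.2 + 1220 + 377.43 + 148.96 + 476.96 = 3676.55
ΣP(Q2 2020)Q(Q1 2020) = 12.11×97 + 12.20×97 + 5.47×71 + 3.04×49 + 5.42×85 = 1174.67 + 1183.4 + 388.37 + 148.96 + 460.7 = 3356.1
P = 3676.55 / 3356.1 × 100 = 109.5483
Fisher = √(L × P) = √(111.3854 × 109.5483) = 110.4630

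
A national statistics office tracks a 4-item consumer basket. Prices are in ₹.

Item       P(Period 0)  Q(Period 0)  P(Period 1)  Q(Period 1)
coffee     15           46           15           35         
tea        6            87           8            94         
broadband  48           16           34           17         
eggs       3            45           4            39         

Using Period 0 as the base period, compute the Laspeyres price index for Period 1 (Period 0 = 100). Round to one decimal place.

Laspeyres price index uses base-period quantities as weights.
ΣP(Period 1)·Q(Period 0) = 15×46 + 8×87 + 34×16 + 4×45 = 690 + 696 + 544 + 180 = 2110
ΣP(Period 0)·Q(Period 0) = 15×46 + 6×87 + 48×16 + 3×45 = 690 + 522 + 768 + 135 = 2115
Index = 2110 / 2115 × 100 = 99.7636

99.8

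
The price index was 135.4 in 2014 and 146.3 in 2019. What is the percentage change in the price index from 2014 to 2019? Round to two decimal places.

8.05%

Change = (146.3 − 135.4) / 135.4 × 100
       = 10.9 / 135.4 × 100 = 8.0502%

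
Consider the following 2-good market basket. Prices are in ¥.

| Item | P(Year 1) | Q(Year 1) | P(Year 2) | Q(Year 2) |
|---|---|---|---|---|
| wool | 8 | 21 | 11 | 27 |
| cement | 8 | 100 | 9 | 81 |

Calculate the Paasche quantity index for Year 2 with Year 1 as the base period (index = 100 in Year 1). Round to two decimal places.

Paasche quantity index uses current-period prices as weights.
ΣP(Year 2)·Q(Year 2) = 11×27 + 9×81 = 297 + 729 = 1026
ΣP(Year 2)·Q(Year 1) = 11×21 + 9×100 = 231 + 900 = 1131
Index = 1026 / 1131 × 100 = 90.7162

90.72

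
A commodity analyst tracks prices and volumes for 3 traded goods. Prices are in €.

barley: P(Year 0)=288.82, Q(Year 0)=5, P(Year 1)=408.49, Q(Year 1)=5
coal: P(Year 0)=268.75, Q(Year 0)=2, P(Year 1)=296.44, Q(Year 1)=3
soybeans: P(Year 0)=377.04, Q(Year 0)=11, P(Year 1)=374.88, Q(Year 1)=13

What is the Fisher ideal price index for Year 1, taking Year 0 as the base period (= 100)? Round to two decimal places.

109.71

Laspeyres component (base-period weights):
ΣP(Year 1)Q(Year 0) = 408.49×5 + 296.44×2 + 374.88×11 = 2042.45 + 592.88 + 4123.68 = 6759.01
ΣP(Year 0)Q(Year 0) = 288.82×5 + 268.75×2 + 377.04×11 = 1444.1 + 537.5 + 4147.44 = 6129.04
L = 6759.01 / 6129.04 × 100 = 110.2784
Paasche component (current-period weights):
ΣP(Year 1)Q(Year 1) = 408.49×5 + 296.44×3 + 374.88×13 = 2042.45 + 889.32 + 4873.44 = 7805.21
ΣP(Year 0)Q(Year 1) = 288.82×5 + 268.75×3 + 377.04×13 = 1444.1 + 806.25 + 4901.52 = 7151.87
P = 7805.21 / 7151.87 × 100 = 109.1352
Fisher = √(L × P) = √(110.2784 × 109.1352) = 109.7053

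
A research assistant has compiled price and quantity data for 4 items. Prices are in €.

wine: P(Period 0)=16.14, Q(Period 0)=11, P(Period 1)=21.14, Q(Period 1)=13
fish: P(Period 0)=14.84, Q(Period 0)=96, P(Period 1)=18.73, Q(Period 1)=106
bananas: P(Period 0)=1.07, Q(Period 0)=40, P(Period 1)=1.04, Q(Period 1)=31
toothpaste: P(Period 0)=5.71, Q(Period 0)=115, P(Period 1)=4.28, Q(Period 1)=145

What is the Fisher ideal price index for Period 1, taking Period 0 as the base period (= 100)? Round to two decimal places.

Laspeyres component (base-period weights):
ΣP(Period 1)Q(Period 0) = 21.14×11 + 18.73×96 + 1.04×40 + 4.28×115 = 232.54 + 1798.08 + 41.6 + 492.2 = 2564.42
ΣP(Period 0)Q(Period 0) = 16.14×11 + 14.84×96 + 1.07×40 + 5.71×115 = 177.54 + 1424.64 + 42.8 + 656.65 = 2301.63
L = 2564.42 / 2301.63 × 100 = 111.4176
Paasche component (current-period weights):
ΣP(Period 1)Q(Period 1) = 21.14×13 + 18.73×106 + 1.04×31 + 4.28×145 = 274.82 + 1985.38 + 32.24 + 620.6 = 2913.04
ΣP(Period 0)Q(Period 1) = 16.14×13 + 14.84×106 + 1.07×31 + 5.71×145 = 209.82 + 1573.04 + 33.17 + 827.95 = 2643.98
P = 2913.04 / 2643.98 × 100 = 110.1763
Fisher = √(L × P) = √(111.4176 × 110.1763) = 110.7952

110.80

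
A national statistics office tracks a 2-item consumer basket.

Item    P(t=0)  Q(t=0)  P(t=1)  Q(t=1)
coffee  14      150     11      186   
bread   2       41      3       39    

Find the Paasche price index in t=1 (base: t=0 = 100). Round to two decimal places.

80.65

Paasche price index uses current-period quantities as weights.
ΣP(t=1)·Q(t=1) = 11×186 + 3×39 = 2046 + 117 = 2163
ΣP(t=0)·Q(t=1) = 14×186 + 2×39 = 2604 + 78 = 2682
Index = 2163 / 2682 × 100 = 80.6488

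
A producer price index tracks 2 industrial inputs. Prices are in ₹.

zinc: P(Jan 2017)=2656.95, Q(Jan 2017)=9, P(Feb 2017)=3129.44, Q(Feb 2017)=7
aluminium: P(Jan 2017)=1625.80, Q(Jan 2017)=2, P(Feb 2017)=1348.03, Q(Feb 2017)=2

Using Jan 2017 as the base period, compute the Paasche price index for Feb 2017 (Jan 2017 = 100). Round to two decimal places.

112.59

Paasche price index uses current-period quantities as weights.
ΣP(Feb 2017)·Q(Feb 2017) = 3129.44×7 + 1348.03×2 = 21906.08 + 2696.06 = 24602.14
ΣP(Jan 2017)·Q(Feb 2017) = 2656.95×7 + 1625.80×2 = 18598.65 + 3251.6 = 21850.25
Index = 24602.14 / 21850.25 × 100 = 112.5943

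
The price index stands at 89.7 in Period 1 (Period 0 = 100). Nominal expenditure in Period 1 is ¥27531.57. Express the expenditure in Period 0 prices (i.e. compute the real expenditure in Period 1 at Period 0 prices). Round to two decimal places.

30692.94

Real = Nominal ÷ (Index/100) = 27531.57 ÷ (89.7/100)
     = 27531.57 ÷ 0.897 = 30692.9431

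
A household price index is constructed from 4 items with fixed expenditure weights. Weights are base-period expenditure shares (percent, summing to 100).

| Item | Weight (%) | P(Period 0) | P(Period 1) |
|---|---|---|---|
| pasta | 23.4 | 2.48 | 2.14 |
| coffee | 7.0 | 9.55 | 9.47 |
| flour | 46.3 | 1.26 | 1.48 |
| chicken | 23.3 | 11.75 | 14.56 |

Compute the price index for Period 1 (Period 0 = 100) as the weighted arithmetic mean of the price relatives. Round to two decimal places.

pasta: 23.4 × (2.14/2.48) = 23.4 × 0.862903 = 20.1919
coffee: 7.0 × (9.47/9.55) = 7.0 × 0.991623 = 6.9414
flour: 46.3 × (1.48/1.26) = 46.3 × 1.174603 = 54.3841
chicken: 23.3 × (14.56/11.75) = 23.3 × 1.239149 = 28.8722
Index = Σ wᵢ·(p₁ᵢ/p₀ᵢ) = 20.1919 + 6.9414 + 54.3841 + 28.8722 = 110.3896

110.39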